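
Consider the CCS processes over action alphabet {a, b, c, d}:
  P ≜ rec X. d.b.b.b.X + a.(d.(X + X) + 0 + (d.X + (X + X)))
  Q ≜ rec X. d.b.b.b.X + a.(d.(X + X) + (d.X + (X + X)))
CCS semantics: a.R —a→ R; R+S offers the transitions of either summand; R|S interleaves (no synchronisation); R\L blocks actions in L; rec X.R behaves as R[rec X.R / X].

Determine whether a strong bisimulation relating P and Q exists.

Reachable graph of P (6 states):
  p0 = rec X. d.b.b.b.X + a.(d.(X + X) + 0 + (d.X + (X + X))) ⊢ ··a··> p1, ··d··> p2
  p1 = d.((rec X. d.b.b.b.X + a.(d.(X + X) + 0 + (d.X + (X + X)))) + (rec X. d.b.b.b.X + a.(d.(X + X) + 0 + (d.X + (X + X))))) + 0 + (d.(rec X. d.b.b.b.X + a.(d.(X + X) + 0 + (d.X + (X + X)))) + ((rec X. d.b.b.b.X + a.(d.(X + X) + 0 + (d.X + (X + X)))) + (rec X. d.b.b.b.X + a.(d.(X + X) + 0 + (d.X + (X + X)))))) ⊢ ··a··> p1, ··d··> p0, ··d··> p2, ··d··> p3
  p2 = b.b.b.(rec X. d.b.b.b.X + a.(d.(X + X) + 0 + (d.X + (X + X)))) ⊢ ··b··> p4
  p3 = (rec X. d.b.b.b.X + a.(d.(X + X) + 0 + (d.X + (X + X)))) + (rec X. d.b.b.b.X + a.(d.(X + X) + 0 + (d.X + (X + X)))) ⊢ ··a··> p1, ··d··> p2
  p4 = b.b.(rec X. d.b.b.b.X + a.(d.(X + X) + 0 + (d.X + (X + X)))) ⊢ ··b··> p5
  p5 = b.(rec X. d.b.b.b.X + a.(d.(X + X) + 0 + (d.X + (X + X)))) ⊢ ··b··> p0
Reachable graph of Q (6 states):
  q0 = rec X. d.b.b.b.X + a.(d.(X + X) + (d.X + (X + X))) ⊢ ··a··> q1, ··d··> q2
  q1 = d.((rec X. d.b.b.b.X + a.(d.(X + X) + (d.X + (X + X)))) + (rec X. d.b.b.b.X + a.(d.(X + X) + (d.X + (X + X))))) + (d.(rec X. d.b.b.b.X + a.(d.(X + X) + (d.X + (X + X)))) + ((rec X. d.b.b.b.X + a.(d.(X + X) + (d.X + (X + X)))) + (rec X. d.b.b.b.X + a.(d.(X + X) + (d.X + (X + X)))))) ⊢ ··a··> q1, ··d··> q0, ··d··> q2, ··d··> q3
  q2 = b.b.b.(rec X. d.b.b.b.X + a.(d.(X + X) + (d.X + (X + X)))) ⊢ ··b··> q4
  q3 = (rec X. d.b.b.b.X + a.(d.(X + X) + (d.X + (X + X)))) + (rec X. d.b.b.b.X + a.(d.(X + X) + (d.X + (X + X)))) ⊢ ··a··> q1, ··d··> q2
  q4 = b.b.(rec X. d.b.b.b.X + a.(d.(X + X) + (d.X + (X + X)))) ⊢ ··b··> q5
  q5 = b.(rec X. d.b.b.b.X + a.(d.(X + X) + (d.X + (X + X)))) ⊢ ··b··> q0
Partition-refinement fixed point:
  B0 = {p0, p3, q0, q3}
  B1 = {p1, q1}
  B2 = {p2, q2}
  B3 = {p4, q4}
  B4 = {p5, q5}
p0 ∈ B0, q0 ∈ B0 → same block

bisimilar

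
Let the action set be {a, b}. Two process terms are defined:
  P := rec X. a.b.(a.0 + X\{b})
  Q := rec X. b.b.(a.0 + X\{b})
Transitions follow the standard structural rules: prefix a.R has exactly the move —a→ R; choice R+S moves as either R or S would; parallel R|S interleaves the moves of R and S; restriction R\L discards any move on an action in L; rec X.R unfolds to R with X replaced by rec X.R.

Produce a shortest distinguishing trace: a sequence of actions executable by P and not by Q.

a

Reachable graph of P (5 states):
  m0 = rec X. a.b.(a.0 + X\{b}) → -a-> m1
  m1 = b.(a.0 + (rec X. a.b.(a.0 + X\{b}))\{b}) → -b-> m2
  m2 = a.0 + (rec X. a.b.(a.0 + X\{b}))\{b} → -a-> m3, -a-> m4
  m3 = (b.(a.0 + (rec X. a.b.(a.0 + X\{b}))\{b}))\{b} → (no moves)
  m4 = 0 → (no moves)
Reachable graph of Q (4 states):
  n0 = rec X. b.b.(a.0 + X\{b}) → -b-> n1
  n1 = b.(a.0 + (rec X. b.b.(a.0 + X\{b}))\{b}) → -b-> n2
  n2 = a.0 + (rec X. b.b.(a.0 + X\{b}))\{b} → -a-> n3
  n3 = 0 → (no moves)
Executing a from P (initial set {m0}):
  [1] a ⇒ {m1}
  — P admits the full trace.
Executing a from Q (initial set {n0}):
  [1] a ⇒ ∅  — Q cannot continue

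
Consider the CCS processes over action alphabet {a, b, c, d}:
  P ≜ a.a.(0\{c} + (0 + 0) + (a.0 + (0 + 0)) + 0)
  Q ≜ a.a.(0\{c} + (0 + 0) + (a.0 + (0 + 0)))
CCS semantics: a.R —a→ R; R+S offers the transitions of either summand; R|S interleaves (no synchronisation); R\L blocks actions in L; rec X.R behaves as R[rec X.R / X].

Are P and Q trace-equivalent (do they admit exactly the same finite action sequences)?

Reachable graph of P (4 states):
  u0 = a.a.(0\{c} + (0 + 0) + (a.0 + (0 + 0)) + 0) → —a→ u1
  u1 = a.(0\{c} + (0 + 0) + (a.0 + (0 + 0)) + 0) → —a→ u2
  u2 = 0\{c} + (0 + 0) + (a.0 + (0 + 0)) + 0 → —a→ u3
  u3 = 0 → ∅
Reachable graph of Q (4 states):
  v0 = a.a.(0\{c} + (0 + 0) + (a.0 + (0 + 0))) → —a→ v1
  v1 = a.(0\{c} + (0 + 0) + (a.0 + (0 + 0))) → —a→ v2
  v2 = 0\{c} + (0 + 0) + (a.0 + (0 + 0)) → —a→ v3
  v3 = 0 → ∅
Coarsest stable partition (strong bisimilarity classes):
  B0 = {u0, v0}
  B1 = {u1, v1}
  B2 = {u2, v2}
  B3 = {u3, v3}
u0 ∈ B0, v0 ∈ B0 → same block
Bisimilar ⇒ trace-equivalent.

traces(P) = traces(Q)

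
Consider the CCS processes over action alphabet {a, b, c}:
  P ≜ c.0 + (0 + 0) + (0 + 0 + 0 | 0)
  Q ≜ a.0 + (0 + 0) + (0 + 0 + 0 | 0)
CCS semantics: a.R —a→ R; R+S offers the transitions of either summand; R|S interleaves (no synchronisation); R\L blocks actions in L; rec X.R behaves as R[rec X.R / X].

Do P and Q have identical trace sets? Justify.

traces(P) ≠ traces(Q) — witness ⟨c⟩

LTS(P): 2 reachable states
  s0 = c.0 + (0 + 0) + (0 + 0 + 0 | 0) → —c→ s1
  s1 = 0 → ·
LTS(Q): 2 reachable states
  t0 = a.0 + (0 + 0) + (0 + 0 + 0 | 0) → —a→ t1
  t1 = 0 → ·
Trace ⟨c⟩ through P, begin at {s0}:
  step 1 (c): {s1}
  P completes σ.
Trace ⟨c⟩ through Q, begin at {t0}:
  step 1 (c): no successor for Q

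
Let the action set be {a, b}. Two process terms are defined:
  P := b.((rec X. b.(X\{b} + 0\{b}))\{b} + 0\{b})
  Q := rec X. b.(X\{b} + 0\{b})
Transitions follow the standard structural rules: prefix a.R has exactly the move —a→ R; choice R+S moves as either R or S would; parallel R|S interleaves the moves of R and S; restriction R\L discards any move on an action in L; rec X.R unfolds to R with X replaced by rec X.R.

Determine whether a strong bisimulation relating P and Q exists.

P ~ Q

P's transition system — 2 states:
  m0 = b.((rec X. b.(X\{b} + 0\{b}))\{b} + 0\{b}) ⊢ =b=> m1
  m1 = (rec X. b.(X\{b} + 0\{b}))\{b} + 0\{b} ⊢ (no moves)
Q's transition system — 2 states:
  n0 = rec X. b.(X\{b} + 0\{b}) ⊢ =b=> n1
  n1 = (rec X. b.(X\{b} + 0\{b}))\{b} + 0\{b} ⊢ (no moves)
Bisimilarity quotient blocks:
  B0 = {m0, n0}
  B1 = {m1, n1}
m0 ∈ B0, n0 ∈ B0 → same block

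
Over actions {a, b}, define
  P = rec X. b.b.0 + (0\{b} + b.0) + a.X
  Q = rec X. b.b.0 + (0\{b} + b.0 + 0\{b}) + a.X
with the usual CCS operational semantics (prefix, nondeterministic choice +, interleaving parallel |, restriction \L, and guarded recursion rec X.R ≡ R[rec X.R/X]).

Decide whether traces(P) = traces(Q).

LTS(P): 3 reachable states
  p0 = rec X. b.b.0 + (0\{b} + b.0) + a.X ⊢ -a-> p0, -b-> p1, -b-> p2
  p1 = 0 ⊢ ∅
  p2 = b.0 ⊢ -b-> p1
LTS(Q): 3 reachable states
  q0 = rec X. b.b.0 + (0\{b} + b.0 + 0\{b}) + a.X ⊢ -a-> q0, -b-> q1, -b-> q2
  q1 = 0 ⊢ ∅
  q2 = b.0 ⊢ -b-> q1
Bisimilarity quotient blocks:
  B0 = {p0, q0}
  B1 = {p2, q2}
  B2 = {p1, q1}
p0 ∈ B0, q0 ∈ B0 → same block
Bisimilar ⇒ trace-equivalent.

trace-equivalent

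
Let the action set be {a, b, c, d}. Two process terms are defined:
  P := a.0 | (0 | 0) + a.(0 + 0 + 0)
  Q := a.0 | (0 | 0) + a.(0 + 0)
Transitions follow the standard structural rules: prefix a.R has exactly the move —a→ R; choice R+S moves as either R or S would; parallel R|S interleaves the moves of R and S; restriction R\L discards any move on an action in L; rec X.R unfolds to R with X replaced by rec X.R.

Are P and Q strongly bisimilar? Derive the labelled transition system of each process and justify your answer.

P ~ Q

LTS(P): 3 reachable states
  u0 = a.0 | (0 | 0) + a.(0 + 0 + 0) → --a--▸ u1, --a--▸ u2
  u1 = 0 + 0 + 0 → ∅
  u2 = 0 | (0 | 0) → ∅
LTS(Q): 3 reachable states
  v0 = a.0 | (0 | 0) + a.(0 + 0) → --a--▸ v1, --a--▸ v2
  v1 = 0 + 0 → ∅
  v2 = 0 | (0 | 0) → ∅
Partition-refinement fixed point:
  B0 = {u0, v0}
  B1 = {u1, u2, v1, v2}
u0 ∈ B0, v0 ∈ B0 → same block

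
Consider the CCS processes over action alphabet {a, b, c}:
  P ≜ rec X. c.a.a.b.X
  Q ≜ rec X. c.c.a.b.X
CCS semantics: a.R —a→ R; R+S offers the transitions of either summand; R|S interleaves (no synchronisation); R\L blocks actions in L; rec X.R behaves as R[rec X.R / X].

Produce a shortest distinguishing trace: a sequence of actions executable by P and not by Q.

P's transition system — 4 states:
  p0 = rec X. c.a.a.b.X has moves =c=> p1
  p1 = a.a.b.(rec X. c.a.a.b.X) has moves =a=> p2
  p2 = a.b.(rec X. c.a.a.b.X) has moves =a=> p3
  p3 = b.(rec X. c.a.a.b.X) has moves =b=> p0
Q's transition system — 4 states:
  q0 = rec X. c.c.a.b.X has moves =c=> q1
  q1 = c.a.b.(rec X. c.c.a.b.X) has moves =c=> q2
  q2 = a.b.(rec X. c.c.a.b.X) has moves =a=> q3
  q3 = b.(rec X. c.c.a.b.X) has moves =b=> q0
Run σ = ⟨ca⟩ on P: start {p0}
  step 1 (c): {p1}
  step 2 (a): {p2}
  — P admits the full trace.
Run σ = ⟨ca⟩ on Q: start {q0}
  step 1 (c): {q1}
  step 2 (a): ∅ (Q stuck)

ca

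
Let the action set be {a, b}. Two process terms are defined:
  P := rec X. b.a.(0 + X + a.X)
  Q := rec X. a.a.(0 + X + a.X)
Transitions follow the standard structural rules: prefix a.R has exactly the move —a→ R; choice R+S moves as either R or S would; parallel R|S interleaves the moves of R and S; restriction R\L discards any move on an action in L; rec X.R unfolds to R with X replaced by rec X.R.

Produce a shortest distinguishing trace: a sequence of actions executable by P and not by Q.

b

P's transition system — 3 states:
  u0 = rec X. b.a.(0 + X + a.X) has moves —b→ u1
  u1 = a.(0 + (rec X. b.a.(0 + X + a.X)) + a.(rec X. b.a.(0 + X + a.X))) has moves —a→ u2
  u2 = 0 + (rec X. b.a.(0 + X + a.X)) + a.(rec X. b.a.(0 + X + a.X)) has moves —a→ u0, —b→ u1
Q's transition system — 3 states:
  v0 = rec X. a.a.(0 + X + a.X) has moves —a→ v1
  v1 = a.(0 + (rec X. a.a.(0 + X + a.X)) + a.(rec X. a.a.(0 + X + a.X))) has moves —a→ v2
  v2 = 0 + (rec X. a.a.(0 + X + a.X)) + a.(rec X. a.a.(0 + X + a.X)) has moves —a→ v0, —a→ v1
Executing b from P (initial set {u0}):
  after b @ step 1: {u1}
  ✓ P
Executing b from Q (initial set {v0}):
  after b @ step 1: ∅ (Q stuck)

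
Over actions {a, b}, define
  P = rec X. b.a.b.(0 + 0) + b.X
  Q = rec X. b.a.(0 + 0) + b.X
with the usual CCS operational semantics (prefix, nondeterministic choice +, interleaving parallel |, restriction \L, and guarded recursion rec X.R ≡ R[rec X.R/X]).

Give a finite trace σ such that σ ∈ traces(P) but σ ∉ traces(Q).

Reachable graph of P (4 states):
  u0 = rec X. b.a.b.(0 + 0) + b.X has moves -b-> u0, -b-> u1
  u1 = a.b.(0 + 0) has moves -a-> u2
  u2 = b.(0 + 0) has moves -b-> u3
  u3 = 0 + 0 has moves stopped
Reachable graph of Q (3 states):
  v0 = rec X. b.a.(0 + 0) + b.X has moves -b-> v0, -b-> v1
  v1 = a.(0 + 0) has moves -a-> v2
  v2 = 0 + 0 has moves stopped
Run σ = ⟨bab⟩ on P: start {u0}
  [1] b ⇒ {u0, u1}
  [2] a ⇒ {u2}
  [3] b ⇒ {u3}
  P completes σ.
Run σ = ⟨bab⟩ on Q: start {v0}
  [1] b ⇒ {v0, v1}
  [2] a ⇒ {v2}
  [3] b ⇒ no successor for Q

bab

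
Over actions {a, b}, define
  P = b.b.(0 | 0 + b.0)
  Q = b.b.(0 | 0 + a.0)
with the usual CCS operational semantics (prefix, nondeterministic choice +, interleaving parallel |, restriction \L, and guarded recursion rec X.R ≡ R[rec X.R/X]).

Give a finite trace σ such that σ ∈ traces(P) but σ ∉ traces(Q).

bbb

P's transition system — 4 states:
  p0 = b.b.(0 | 0 + b.0) | -b-> p1
  p1 = b.(0 | 0 + b.0) | -b-> p2
  p2 = 0 | 0 + b.0 | -b-> p3
  p3 = 0 | stopped
Q's transition system — 4 states:
  q0 = b.b.(0 | 0 + a.0) | -b-> q1
  q1 = b.(0 | 0 + a.0) | -b-> q2
  q2 = 0 | 0 + a.0 | -a-> q3
  q3 = 0 | stopped
Executing bbb from P (initial set {p0}):
  after b @ step 1: {p1}
  after b @ step 2: {p2}
  after b @ step 3: {p3}
  — P admits the full trace.
Executing bbb from Q (initial set {q0}):
  after b @ step 1: {q1}
  after b @ step 2: {q2}
  after b @ step 3: no successor for Q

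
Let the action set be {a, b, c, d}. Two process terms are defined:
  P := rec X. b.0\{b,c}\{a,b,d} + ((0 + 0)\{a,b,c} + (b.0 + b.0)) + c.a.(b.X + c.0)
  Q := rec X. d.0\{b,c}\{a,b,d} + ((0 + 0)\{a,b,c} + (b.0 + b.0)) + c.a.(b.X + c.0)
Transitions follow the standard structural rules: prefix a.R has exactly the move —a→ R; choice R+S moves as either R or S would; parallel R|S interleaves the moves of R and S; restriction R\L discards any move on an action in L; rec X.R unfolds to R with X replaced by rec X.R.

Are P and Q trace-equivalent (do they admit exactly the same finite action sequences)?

trace-distinct — witness ⟨d⟩

Reachable graph of P (5 states):
  s0 = rec X. b.0\{b,c}\{a,b,d} + ((0 + 0)\{a,b,c} + (b.0 + b.0)) + c.a.(b.X + c.0) → -b-> s1, -b-> s2, -c-> s3
  s1 = 0 → ·
  s2 = 0\{b,c}\{a,b,d} → ·
  s3 = a.(b.(rec X. b.0\{b,c}\{a,b,d} + ((0 + 0)\{a,b,c} + (b.0 + b.0)) + c.a.(b.X + c.0)) + c.0) → -a-> s4
  s4 = b.(rec X. b.0\{b,c}\{a,b,d} + ((0 + 0)\{a,b,c} + (b.0 + b.0)) + c.a.(b.X + c.0)) + c.0 → -b-> s0, -c-> s1
Reachable graph of Q (5 states):
  t0 = rec X. d.0\{b,c}\{a,b,d} + ((0 + 0)\{a,b,c} + (b.0 + b.0)) + c.a.(b.X + c.0) → -b-> t1, -c-> t2, -d-> t3
  t1 = 0 → ·
  t2 = a.(b.(rec X. d.0\{b,c}\{a,b,d} + ((0 + 0)\{a,b,c} + (b.0 + b.0)) + c.a.(b.X + c.0)) + c.0) → -a-> t4
  t3 = 0\{b,c}\{a,b,d} → ·
  t4 = b.(rec X. d.0\{b,c}\{a,b,d} + ((0 + 0)\{a,b,c} + (b.0 + b.0)) + c.a.(b.X + c.0)) + c.0 → -b-> t0, -c-> t1
Run σ = ⟨d⟩ on Q: start {t0}
  [1] d ⇒ {t3}
  ✓ Q
Run σ = ⟨d⟩ on P: start {s0}
  [1] d ⇒ ∅  — P cannot continue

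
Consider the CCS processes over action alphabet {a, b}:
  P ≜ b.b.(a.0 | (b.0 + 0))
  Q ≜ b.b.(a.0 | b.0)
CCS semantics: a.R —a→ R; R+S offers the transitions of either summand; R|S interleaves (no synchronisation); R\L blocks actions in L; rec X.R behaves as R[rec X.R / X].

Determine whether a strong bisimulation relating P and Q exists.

YES

P's transition system — 6 states:
  u0 = b.b.(a.0 | (b.0 + 0)) | -b-> u1
  u1 = b.(a.0 | (b.0 + 0)) | -b-> u2
  u2 = a.0 | (b.0 + 0) | -a-> u3, -b-> u4
  u3 = 0 | (b.0 + 0) | -b-> u5
  u4 = a.0 | 0 | -a-> u5
  u5 = 0 | 0 | stopped
Q's transition system — 6 states:
  v0 = b.b.(a.0 | b.0) | -b-> v1
  v1 = b.(a.0 | b.0) | -b-> v2
  v2 = a.0 | b.0 | -a-> v3, -b-> v4
  v3 = 0 | b.0 | -b-> v5
  v4 = a.0 | 0 | -a-> v5
  v5 = 0 | 0 | stopped
Bisimilarity quotient blocks:
  B0 = {u0, v0}
  B1 = {u1, v1}
  B2 = {u2, v2}
  B3 = {u3, v3}
  B4 = {u5, v5}
  B5 = {u4, v4}
u0 ∈ B0, v0 ∈ B0 → same block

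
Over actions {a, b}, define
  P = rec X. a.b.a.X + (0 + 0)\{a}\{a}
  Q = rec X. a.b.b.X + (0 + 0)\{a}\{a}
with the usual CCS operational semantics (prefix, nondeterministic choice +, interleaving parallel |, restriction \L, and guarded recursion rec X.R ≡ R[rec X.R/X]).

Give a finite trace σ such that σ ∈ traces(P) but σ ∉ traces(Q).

aba

Reachable graph of P (3 states):
  p0 = rec X. a.b.a.X + (0 + 0)\{a}\{a} ⊢ --a--▸ p1
  p1 = b.a.(rec X. a.b.a.X + (0 + 0)\{a}\{a}) ⊢ --b--▸ p2
  p2 = a.(rec X. a.b.a.X + (0 + 0)\{a}\{a}) ⊢ --a--▸ p0
Reachable graph of Q (3 states):
  q0 = rec X. a.b.b.X + (0 + 0)\{a}\{a} ⊢ --a--▸ q1
  q1 = b.b.(rec X. a.b.b.X + (0 + 0)\{a}\{a}) ⊢ --b--▸ q2
  q2 = b.(rec X. a.b.b.X + (0 + 0)\{a}\{a}) ⊢ --b--▸ q0
Trace ⟨aba⟩ through P, begin at {p0}:
  step 1 (a): {p1}
  step 2 (b): {p2}
  step 3 (a): {p0}
  P completes σ.
Trace ⟨aba⟩ through Q, begin at {q0}:
  step 1 (a): {q1}
  step 2 (b): {q2}
  step 3 (a): no successor for Q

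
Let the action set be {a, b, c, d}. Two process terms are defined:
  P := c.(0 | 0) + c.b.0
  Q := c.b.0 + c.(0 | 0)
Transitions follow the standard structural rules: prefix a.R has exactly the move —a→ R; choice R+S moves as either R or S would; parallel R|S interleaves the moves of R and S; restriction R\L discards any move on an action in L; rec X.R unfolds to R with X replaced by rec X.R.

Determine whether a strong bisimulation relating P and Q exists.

P ~ Q

Reachable graph of P (4 states):
  s0 = c.(0 | 0) + c.b.0 | --c--▸ s1, --c--▸ s2
  s1 = 0 | 0 | ∅
  s2 = b.0 | --b--▸ s3
  s3 = 0 | ∅
Reachable graph of Q (4 states):
  t0 = c.b.0 + c.(0 | 0) | --c--▸ t1, --c--▸ t2
  t1 = 0 | 0 | ∅
  t2 = b.0 | --b--▸ t3
  t3 = 0 | ∅
Partition-refinement fixed point:
  B0 = {s0, t0}
  B1 = {s1, s3, t1, t3}
  B2 = {s2, t2}
s0 ∈ B0, t0 ∈ B0 → same block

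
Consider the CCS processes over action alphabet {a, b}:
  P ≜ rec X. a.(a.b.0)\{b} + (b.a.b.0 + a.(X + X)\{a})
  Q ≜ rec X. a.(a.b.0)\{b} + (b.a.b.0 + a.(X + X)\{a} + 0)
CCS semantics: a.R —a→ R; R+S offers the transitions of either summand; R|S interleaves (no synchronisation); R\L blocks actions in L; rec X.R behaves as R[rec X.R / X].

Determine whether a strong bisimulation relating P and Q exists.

P's transition system — 8 states:
  p0 = rec X. a.(a.b.0)\{b} + (b.a.b.0 + a.(X + X)\{a}) ⊢ =a=> p1, =a=> p2, =b=> p3
  p1 = ((rec X. a.(a.b.0)\{b} + (b.a.b.0 + a.(X + X)\{a})) + (rec X. a.(a.b.0)\{b} + (b.a.b.0 + a.(X + X)\{a})))\{a} ⊢ =b=> p4
  p2 = (a.b.0)\{b} ⊢ =a=> p5
  p3 = a.b.0 ⊢ =a=> p6
  p4 = (a.b.0)\{a} ⊢ ·
  p5 = (b.0)\{b} ⊢ ·
  p6 = b.0 ⊢ =b=> p7
  p7 = 0 ⊢ ·
Q's transition system — 8 states:
  q0 = rec X. a.(a.b.0)\{b} + (b.a.b.0 + a.(X + X)\{a} + 0) ⊢ =a=> q1, =a=> q2, =b=> q3
  q1 = ((rec X. a.(a.b.0)\{b} + (b.a.b.0 + a.(X + X)\{a} + 0)) + (rec X. a.(a.b.0)\{b} + (b.a.b.0 + a.(X + X)\{a} + 0)))\{a} ⊢ =b=> q4
  q2 = (a.b.0)\{b} ⊢ =a=> q5
  q3 = a.b.0 ⊢ =a=> q6
  q4 = (a.b.0)\{a} ⊢ ·
  q5 = (b.0)\{b} ⊢ ·
  q6 = b.0 ⊢ =b=> q7
  q7 = 0 ⊢ ·
Bisimilarity quotient blocks:
  B0 = {p0, q0}
  B1 = {p1, p6, q1, q6}
  B2 = {p4, p5, p7, q4, q5, q7}
  B3 = {p2, q2}
  B4 = {p3, q3}
p0 ∈ B0, q0 ∈ B0 → same block

P ~ Q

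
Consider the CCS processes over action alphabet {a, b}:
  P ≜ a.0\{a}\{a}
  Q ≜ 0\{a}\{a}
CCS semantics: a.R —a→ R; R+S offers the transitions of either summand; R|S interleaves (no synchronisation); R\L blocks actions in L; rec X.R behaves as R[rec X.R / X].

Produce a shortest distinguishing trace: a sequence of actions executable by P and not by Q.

a

Reachable graph of P (2 states):
  s0 = a.0\{a}\{a} has moves -a-> s1
  s1 = 0\{a}\{a} has moves deadlocked
Reachable graph of Q (1 states):
  t0 = 0\{a}\{a} has moves deadlocked
Executing a from P (initial set {s0}):
  step 1 (a): {s1}
  ✓ P
Executing a from Q (initial set {t0}):
  step 1 (a): ∅ (Q stuck)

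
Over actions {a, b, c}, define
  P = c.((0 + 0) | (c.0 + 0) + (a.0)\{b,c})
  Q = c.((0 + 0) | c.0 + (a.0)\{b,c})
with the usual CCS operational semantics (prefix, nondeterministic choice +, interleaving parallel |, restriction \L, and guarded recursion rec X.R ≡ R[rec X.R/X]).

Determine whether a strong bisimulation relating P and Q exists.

bisimilar

Reachable graph of P (4 states):
  u0 = c.((0 + 0) | (c.0 + 0) + (a.0)\{b,c}) → ··c··> u1
  u1 = (0 + 0) | (c.0 + 0) + (a.0)\{b,c} → ··a··> u2, ··c··> u3
  u2 = 0\{b,c} → stopped
  u3 = (0 + 0) | 0 → stopped
Reachable graph of Q (4 states):
  v0 = c.((0 + 0) | c.0 + (a.0)\{b,c}) → ··c··> v1
  v1 = (0 + 0) | c.0 + (a.0)\{b,c} → ··a··> v2, ··c··> v3
  v2 = 0\{b,c} → stopped
  v3 = (0 + 0) | 0 → stopped
Bisimilarity quotient blocks:
  B0 = {u0, v0}
  B1 = {u1, v1}
  B2 = {u2, u3, v2, v3}
u0 ∈ B0, v0 ∈ B0 → same block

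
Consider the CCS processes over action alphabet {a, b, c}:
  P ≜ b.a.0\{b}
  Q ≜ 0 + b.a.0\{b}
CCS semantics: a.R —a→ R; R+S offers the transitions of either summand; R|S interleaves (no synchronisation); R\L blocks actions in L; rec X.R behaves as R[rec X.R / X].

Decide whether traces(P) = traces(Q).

P's transition system — 3 states:
  m0 = b.a.0\{b} has moves —b→ m1
  m1 = a.0\{b} has moves —a→ m2
  m2 = 0\{b} has moves ·
Q's transition system — 3 states:
  n0 = 0 + b.a.0\{b} has moves —b→ n1
  n1 = a.0\{b} has moves —a→ n2
  n2 = 0\{b} has moves ·
Bisimilarity quotient blocks:
  B0 = {m0, n0}
  B1 = {m1, n1}
  B2 = {m2, n2}
m0 ∈ B0, n0 ∈ B0 → same block
Bisimilar ⇒ trace-equivalent.

traces(P) = traces(Q)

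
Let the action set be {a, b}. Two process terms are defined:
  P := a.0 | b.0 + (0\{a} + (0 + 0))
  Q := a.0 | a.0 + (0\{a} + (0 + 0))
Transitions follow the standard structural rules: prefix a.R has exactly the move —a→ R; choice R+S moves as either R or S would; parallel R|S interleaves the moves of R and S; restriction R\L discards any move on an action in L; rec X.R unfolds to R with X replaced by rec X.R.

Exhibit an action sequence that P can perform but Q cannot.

b

LTS(P): 4 reachable states
  s0 = a.0 | b.0 + (0\{a} + (0 + 0)) ⊢ -a-> s1, -b-> s2
  s1 = 0 | b.0 ⊢ -b-> s3
  s2 = a.0 | 0 ⊢ -a-> s3
  s3 = 0 | 0 ⊢ ·
LTS(Q): 4 reachable states
  t0 = a.0 | a.0 + (0\{a} + (0 + 0)) ⊢ -a-> t1, -a-> t2
  t1 = 0 | a.0 ⊢ -a-> t3
  t2 = a.0 | 0 ⊢ -a-> t3
  t3 = 0 | 0 ⊢ ·
Run σ = ⟨b⟩ on P: start {s0}
  [1] b ⇒ {s2}
  — P admits the full trace.
Run σ = ⟨b⟩ on Q: start {t0}
  [1] b ⇒ ∅  — Q cannot continue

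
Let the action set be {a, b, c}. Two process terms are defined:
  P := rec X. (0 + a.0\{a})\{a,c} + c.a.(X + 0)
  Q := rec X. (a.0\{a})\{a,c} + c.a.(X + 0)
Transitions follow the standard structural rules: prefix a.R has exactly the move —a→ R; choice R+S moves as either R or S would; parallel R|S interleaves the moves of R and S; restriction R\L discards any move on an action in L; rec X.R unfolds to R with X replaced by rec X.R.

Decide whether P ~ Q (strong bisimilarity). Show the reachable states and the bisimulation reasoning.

P ~ Q

Reachable graph of P (3 states):
  u0 = rec X. (0 + a.0\{a})\{a,c} + c.a.(X + 0) → -c-> u1
  u1 = a.((rec X. (0 + a.0\{a})\{a,c} + c.a.(X + 0)) + 0) → -a-> u2
  u2 = (rec X. (0 + a.0\{a})\{a,c} + c.a.(X + 0)) + 0 → -c-> u1
Reachable graph of Q (3 states):
  v0 = rec X. (a.0\{a})\{a,c} + c.a.(X + 0) → -c-> v1
  v1 = a.((rec X. (a.0\{a})\{a,c} + c.a.(X + 0)) + 0) → -a-> v2
  v2 = (rec X. (a.0\{a})\{a,c} + c.a.(X + 0)) + 0 → -c-> v1
Bisimilarity quotient blocks:
  B0 = {u0, u2, v0, v2}
  B1 = {u1, v1}
u0 ∈ B0, v0 ∈ B0 → same block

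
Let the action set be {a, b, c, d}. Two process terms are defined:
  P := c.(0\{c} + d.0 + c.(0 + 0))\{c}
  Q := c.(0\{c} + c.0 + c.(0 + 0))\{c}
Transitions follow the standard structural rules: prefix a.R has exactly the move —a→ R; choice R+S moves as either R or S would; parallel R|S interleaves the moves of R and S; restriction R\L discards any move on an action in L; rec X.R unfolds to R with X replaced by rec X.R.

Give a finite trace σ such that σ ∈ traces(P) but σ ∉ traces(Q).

cd

LTS(P): 3 reachable states
  p0 = c.(0\{c} + d.0 + c.(0 + 0))\{c} ⊢ -c-> p1
  p1 = (0\{c} + d.0 + c.(0 + 0))\{c} ⊢ -d-> p2
  p2 = 0\{c} ⊢ ∅
LTS(Q): 2 reachable states
  q0 = c.(0\{c} + c.0 + c.(0 + 0))\{c} ⊢ -c-> q1
  q1 = (0\{c} + c.0 + c.(0 + 0))\{c} ⊢ ∅
Executing cd from P (initial set {p0}):
  [1] c ⇒ {p1}
  [2] d ⇒ {p2}
  P completes σ.
Executing cd from Q (initial set {q0}):
  [1] c ⇒ {q1}
  [2] d ⇒ ∅  — Q cannot continue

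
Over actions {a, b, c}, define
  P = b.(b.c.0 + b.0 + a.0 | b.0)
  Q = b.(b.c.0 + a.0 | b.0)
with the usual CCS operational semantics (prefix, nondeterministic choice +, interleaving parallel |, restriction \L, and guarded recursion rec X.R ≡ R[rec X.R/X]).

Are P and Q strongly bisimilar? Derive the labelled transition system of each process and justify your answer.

Reachable graph of P (7 states):
  m0 = b.(b.c.0 + b.0 + a.0 | b.0) | --b--▸ m1
  m1 = b.c.0 + b.0 + a.0 | b.0 | --a--▸ m2, --b--▸ m3, --b--▸ m4, --b--▸ m5
  m2 = 0 | b.0 | --b--▸ m6
  m3 = 0 | stopped
  m4 = a.0 | 0 | --a--▸ m6
  m5 = c.0 | --c--▸ m3
  m6 = 0 | 0 | stopped
Reachable graph of Q (7 states):
  n0 = b.(b.c.0 + a.0 | b.0) | --b--▸ n1
  n1 = b.c.0 + a.0 | b.0 | --a--▸ n2, --b--▸ n3, --b--▸ n4
  n2 = 0 | b.0 | --b--▸ n5
  n3 = a.0 | 0 | --a--▸ n5
  n4 = c.0 | --c--▸ n6
  n5 = 0 | 0 | stopped
  n6 = 0 | stopped
Coarsest stable partition (strong bisimilarity classes):
  B0 = {m0}
  B1 = {m1}
  B2 = {m5, n4}
  B3 = {m3, m6, n5, n6}
  B4 = {m2, n2}
  B5 = {m4, n3}
  B6 = {n0}
  B7 = {n1}
m0 ∈ B0, n0 ∈ B6 → different blocks

not bisimilar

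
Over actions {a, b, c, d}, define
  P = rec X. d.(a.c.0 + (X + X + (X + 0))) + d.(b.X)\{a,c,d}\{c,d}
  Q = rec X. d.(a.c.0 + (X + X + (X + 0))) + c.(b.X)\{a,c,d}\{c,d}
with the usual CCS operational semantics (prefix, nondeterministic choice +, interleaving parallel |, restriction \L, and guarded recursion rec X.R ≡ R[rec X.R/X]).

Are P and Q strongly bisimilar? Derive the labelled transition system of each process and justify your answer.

P ≁ Q

LTS(P): 6 reachable states
  s0 = rec X. d.(a.c.0 + (X + X + (X + 0))) + d.(b.X)\{a,c,d}\{c,d} :: --d--▸ s1, --d--▸ s2
  s1 = (b.(rec X. d.(a.c.0 + (X + X + (X + 0))) + d.(b.X)\{a,c,d}\{c,d}))\{a,c,d}\{c,d} :: --b--▸ s3
  s2 = a.c.0 + ((rec X. d.(a.c.0 + (X + X + (X + 0))) + d.(b.X)\{a,c,d}\{c,d}) + (rec X. d.(a.c.0 + (X + X + (X + 0))) + d.(b.X)\{a,c,d}\{c,d}) + ((rec X. d.(a.c.0 + (X + X + (X + 0))) + d.(b.X)\{a,c,d}\{c,d}) + 0)) :: --a--▸ s4, --d--▸ s1, --d--▸ s2
  s3 = (rec X. d.(a.c.0 + (X + X + (X + 0))) + d.(b.X)\{a,c,d}\{c,d})\{a,c,d}\{c,d} :: deadlocked
  s4 = c.0 :: --c--▸ s5
  s5 = 0 :: deadlocked
LTS(Q): 6 reachable states
  t0 = rec X. d.(a.c.0 + (X + X + (X + 0))) + c.(b.X)\{a,c,d}\{c,d} :: --c--▸ t1, --d--▸ t2
  t1 = (b.(rec X. d.(a.c.0 + (X + X + (X + 0))) + c.(b.X)\{a,c,d}\{c,d}))\{a,c,d}\{c,d} :: --b--▸ t3
  t2 = a.c.0 + ((rec X. d.(a.c.0 + (X + X + (X + 0))) + c.(b.X)\{a,c,d}\{c,d}) + (rec X. d.(a.c.0 + (X + X + (X + 0))) + c.(b.X)\{a,c,d}\{c,d}) + ((rec X. d.(a.c.0 + (X + X + (X + 0))) + c.(b.X)\{a,c,d}\{c,d}) + 0)) :: --a--▸ t4, --c--▸ t1, --d--▸ t2
  t3 = (rec X. d.(a.c.0 + (X + X + (X + 0))) + c.(b.X)\{a,c,d}\{c,d})\{a,c,d}\{c,d} :: deadlocked
  t4 = c.0 :: --c--▸ t5
  t5 = 0 :: deadlocked
Coarsest stable partition (strong bisimilarity classes):
  B0 = {s0}
  B1 = {s1, t1}
  B2 = {s3, s5, t3, t5}
  B3 = {s2}
  B4 = {s4, t4}
  B5 = {t0}
  B6 = {t2}
s0 ∈ B0, t0 ∈ B5 → different blocks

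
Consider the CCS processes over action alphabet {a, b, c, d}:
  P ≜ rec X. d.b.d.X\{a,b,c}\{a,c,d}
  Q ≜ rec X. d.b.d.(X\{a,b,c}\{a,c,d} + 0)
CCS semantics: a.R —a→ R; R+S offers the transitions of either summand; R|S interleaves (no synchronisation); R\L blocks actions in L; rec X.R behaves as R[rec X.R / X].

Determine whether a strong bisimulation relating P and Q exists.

LTS(P): 4 reachable states
  p0 = rec X. d.b.d.X\{a,b,c}\{a,c,d} :: =d=> p1
  p1 = b.d.(rec X. d.b.d.X\{a,b,c}\{a,c,d})\{a,b,c}\{a,c,d} :: =b=> p2
  p2 = d.(rec X. d.b.d.X\{a,b,c}\{a,c,d})\{a,b,c}\{a,c,d} :: =d=> p3
  p3 = (rec X. d.b.d.X\{a,b,c}\{a,c,d})\{a,b,c}\{a,c,d} :: stopped
LTS(Q): 4 reachable states
  q0 = rec X. d.b.d.(X\{a,b,c}\{a,c,d} + 0) :: =d=> q1
  q1 = b.d.((rec X. d.b.d.(X\{a,b,c}\{a,c,d} + 0))\{a,b,c}\{a,c,d} + 0) :: =b=> q2
  q2 = d.((rec X. d.b.d.(X\{a,b,c}\{a,c,d} + 0))\{a,b,c}\{a,c,d} + 0) :: =d=> q3
  q3 = (rec X. d.b.d.(X\{a,b,c}\{a,c,d} + 0))\{a,b,c}\{a,c,d} + 0 :: stopped
Coarsest stable partition (strong bisimilarity classes):
  B0 = {p0, q0}
  B1 = {p1, q1}
  B2 = {p2, q2}
  B3 = {p3, q3}
p0 ∈ B0, q0 ∈ B0 → same block

YES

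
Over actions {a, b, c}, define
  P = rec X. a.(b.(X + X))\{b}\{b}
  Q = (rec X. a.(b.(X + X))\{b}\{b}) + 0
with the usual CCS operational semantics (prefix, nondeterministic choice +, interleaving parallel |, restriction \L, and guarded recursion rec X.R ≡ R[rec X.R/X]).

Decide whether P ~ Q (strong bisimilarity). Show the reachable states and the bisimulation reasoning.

bisimilar

P's transition system — 2 states:
  s0 = rec X. a.(b.(X + X))\{b}\{b} | --a--▸ s1
  s1 = (b.((rec X. a.(b.(X + X))\{b}\{b}) + (rec X. a.(b.(X + X))\{b}\{b})))\{b}\{b} | deadlocked
Q's transition system — 2 states:
  t0 = (rec X. a.(b.(X + X))\{b}\{b}) + 0 | --a--▸ t1
  t1 = (b.((rec X. a.(b.(X + X))\{b}\{b}) + (rec X. a.(b.(X + X))\{b}\{b})))\{b}\{b} | deadlocked
Coarsest stable partition (strong bisimilarity classes):
  B0 = {s0, t0}
  B1 = {s1, t1}
s0 ∈ B0, t0 ∈ B0 → same block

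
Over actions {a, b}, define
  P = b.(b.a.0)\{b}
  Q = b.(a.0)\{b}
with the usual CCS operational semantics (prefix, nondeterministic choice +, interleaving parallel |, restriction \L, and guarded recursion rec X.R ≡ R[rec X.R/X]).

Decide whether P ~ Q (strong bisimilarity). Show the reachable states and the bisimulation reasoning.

P ≁ Q

P's transition system — 2 states:
  s0 = b.(b.a.0)\{b} has moves -b-> s1
  s1 = (b.a.0)\{b} has moves ∅
Q's transition system — 3 states:
  t0 = b.(a.0)\{b} has moves -b-> t1
  t1 = (a.0)\{b} has moves -a-> t2
  t2 = 0\{b} has moves ∅
Partition-refinement fixed point:
  B0 = {s0}
  B1 = {s1, t2}
  B2 = {t0}
  B3 = {t1}
s0 ∈ B0, t0 ∈ B2 → different blocks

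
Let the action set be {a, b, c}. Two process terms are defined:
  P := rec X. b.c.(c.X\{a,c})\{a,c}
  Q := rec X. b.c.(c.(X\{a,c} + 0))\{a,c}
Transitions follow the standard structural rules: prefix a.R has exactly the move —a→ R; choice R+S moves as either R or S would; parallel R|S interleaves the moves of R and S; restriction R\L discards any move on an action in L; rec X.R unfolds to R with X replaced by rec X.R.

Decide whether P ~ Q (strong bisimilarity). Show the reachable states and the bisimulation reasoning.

LTS(P): 3 reachable states
  p0 = rec X. b.c.(c.X\{a,c})\{a,c} → ··b··> p1
  p1 = c.(c.(rec X. b.c.(c.X\{a,c})\{a,c})\{a,c})\{a,c} → ··c··> p2
  p2 = (c.(rec X. b.c.(c.X\{a,c})\{a,c})\{a,c})\{a,c} → ·
LTS(Q): 3 reachable states
  q0 = rec X. b.c.(c.(X\{a,c} + 0))\{a,c} → ··b··> q1
  q1 = c.(c.((rec X. b.c.(c.(X\{a,c} + 0))\{a,c})\{a,c} + 0))\{a,c} → ··c··> q2
  q2 = (c.((rec X. b.c.(c.(X\{a,c} + 0))\{a,c})\{a,c} + 0))\{a,c} → ·
Coarsest stable partition (strong bisimilarity classes):
  B0 = {p0, q0}
  B1 = {p1, q1}
  B2 = {p2, q2}
p0 ∈ B0, q0 ∈ B0 → same block

P ~ Q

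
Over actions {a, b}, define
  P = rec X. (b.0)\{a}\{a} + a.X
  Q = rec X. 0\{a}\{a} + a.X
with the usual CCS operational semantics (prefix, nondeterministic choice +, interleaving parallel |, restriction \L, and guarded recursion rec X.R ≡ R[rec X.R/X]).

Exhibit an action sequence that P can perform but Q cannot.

b

Reachable graph of P (2 states):
  s0 = rec X. (b.0)\{a}\{a} + a.X → —a→ s0, —b→ s1
  s1 = 0\{a}\{a} → (no moves)
Reachable graph of Q (1 states):
  t0 = rec X. 0\{a}\{a} + a.X → —a→ t0
Executing b from P (initial set {s0}):
  step 1 (b): {s1}
  — P admits the full trace.
Executing b from Q (initial set {t0}):
  step 1 (b): ∅ (Q stuck)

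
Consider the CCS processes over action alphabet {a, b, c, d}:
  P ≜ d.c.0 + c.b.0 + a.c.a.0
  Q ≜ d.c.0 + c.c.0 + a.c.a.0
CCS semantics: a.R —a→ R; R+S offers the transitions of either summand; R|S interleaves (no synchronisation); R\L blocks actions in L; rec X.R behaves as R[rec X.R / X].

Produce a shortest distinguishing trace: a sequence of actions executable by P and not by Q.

LTS(P): 6 reachable states
  u0 = d.c.0 + c.b.0 + a.c.a.0 → ··a··> u1, ··c··> u2, ··d··> u3
  u1 = c.a.0 → ··c··> u4
  u2 = b.0 → ··b··> u5
  u3 = c.0 → ··c··> u5
  u4 = a.0 → ··a··> u5
  u5 = 0 → ∅
LTS(Q): 5 reachable states
  v0 = d.c.0 + c.c.0 + a.c.a.0 → ··a··> v1, ··c··> v2, ··d··> v2
  v1 = c.a.0 → ··c··> v3
  v2 = c.0 → ··c··> v4
  v3 = a.0 → ··a··> v4
  v4 = 0 → ∅
Executing cb from P (initial set {u0}):
  [1] c ⇒ {u2}
  [2] b ⇒ {u5}
  — P admits the full trace.
Executing cb from Q (initial set {v0}):
  [1] c ⇒ {v2}
  [2] b ⇒ no successor for Q

cb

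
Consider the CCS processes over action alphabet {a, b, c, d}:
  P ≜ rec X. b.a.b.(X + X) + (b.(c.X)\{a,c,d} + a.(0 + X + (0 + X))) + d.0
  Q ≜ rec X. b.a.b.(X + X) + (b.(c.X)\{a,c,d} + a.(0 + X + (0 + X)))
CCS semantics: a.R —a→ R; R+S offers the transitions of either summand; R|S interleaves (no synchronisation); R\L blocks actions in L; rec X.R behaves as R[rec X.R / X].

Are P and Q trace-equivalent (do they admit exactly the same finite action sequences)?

traces(P) ≠ traces(Q) — witness ⟨d⟩

P's transition system — 7 states:
  s0 = rec X. b.a.b.(X + X) + (b.(c.X)\{a,c,d} + a.(0 + X + (0 + X))) + d.0 has moves --a--▸ s1, --b--▸ s2, --b--▸ s3, --d--▸ s4
  s1 = 0 + (rec X. b.a.b.(X + X) + (b.(c.X)\{a,c,d} + a.(0 + X + (0 + X))) + d.0) + (0 + (rec X. b.a.b.(X + X) + (b.(c.X)\{a,c,d} + a.(0 + X + (0 + X))) + d.0)) has moves --a--▸ s1, --b--▸ s2, --b--▸ s3, --d--▸ s4
  s2 = (c.(rec X. b.a.b.(X + X) + (b.(c.X)\{a,c,d} + a.(0 + X + (0 + X))) + d.0))\{a,c,d} has moves (no moves)
  s3 = a.b.((rec X. b.a.b.(X + X) + (b.(c.X)\{a,c,d} + a.(0 + X + (0 + X))) + d.0) + (rec X. b.a.b.(X + X) + (b.(c.X)\{a,c,d} + a.(0 + X + (0 + X))) + d.0)) has moves --a--▸ s5
  s4 = 0 has moves (no moves)
  s5 = b.((rec X. b.a.b.(X + X) + (b.(c.X)\{a,c,d} + a.(0 + X + (0 + X))) + d.0) + (rec X. b.a.b.(X + X) + (b.(c.X)\{a,c,d} + a.(0 + X + (0 + X))) + d.0)) has moves --b--▸ s6
  s6 = (rec X. b.a.b.(X + X) + (b.(c.X)\{a,c,d} + a.(0 + X + (0 + X))) + d.0) + (rec X. b.a.b.(X + X) + (b.(c.X)\{a,c,d} + a.(0 + X + (0 + X))) + d.0) has moves --a--▸ s1, --b--▸ s2, --b--▸ s3, --d--▸ s4
Q's transition system — 6 states:
  t0 = rec X. b.a.b.(X + X) + (b.(c.X)\{a,c,d} + a.(0 + X + (0 + X))) has moves --a--▸ t1, --b--▸ t2, --b--▸ t3
  t1 = 0 + (rec X. b.a.b.(X + X) + (b.(c.X)\{a,c,d} + a.(0 + X + (0 + X)))) + (0 + (rec X. b.a.b.(X + X) + (b.(c.X)\{a,c,d} + a.(0 + X + (0 + X))))) has moves --a--▸ t1, --b--▸ t2, --b--▸ t3
  t2 = (c.(rec X. b.a.b.(X + X) + (b.(c.X)\{a,c,d} + a.(0 + X + (0 + X)))))\{a,c,d} has moves (no moves)
  t3 = a.b.((rec X. b.a.b.(X + X) + (b.(c.X)\{a,c,d} + a.(0 + X + (0 + X)))) + (rec X. b.a.b.(X + X) + (b.(c.X)\{a,c,d} + a.(0 + X + (0 + X))))) has moves --a--▸ t4
  t4 = b.((rec X. b.a.b.(X + X) + (b.(c.X)\{a,c,d} + a.(0 + X + (0 + X)))) + (rec X. b.a.b.(X + X) + (b.(c.X)\{a,c,d} + a.(0 + X + (0 + X))))) has moves --b--▸ t5
  t5 = (rec X. b.a.b.(X + X) + (b.(c.X)\{a,c,d} + a.(0 + X + (0 + X)))) + (rec X. b.a.b.(X + X) + (b.(c.X)\{a,c,d} + a.(0 + X + (0 + X)))) has moves --a--▸ t1, --b--▸ t2, --b--▸ t3
Run σ = ⟨d⟩ on P: start {s0}
  after d @ step 1: {s4}
  ✓ P
Run σ = ⟨d⟩ on Q: start {t0}
  after d @ step 1: no successor for Q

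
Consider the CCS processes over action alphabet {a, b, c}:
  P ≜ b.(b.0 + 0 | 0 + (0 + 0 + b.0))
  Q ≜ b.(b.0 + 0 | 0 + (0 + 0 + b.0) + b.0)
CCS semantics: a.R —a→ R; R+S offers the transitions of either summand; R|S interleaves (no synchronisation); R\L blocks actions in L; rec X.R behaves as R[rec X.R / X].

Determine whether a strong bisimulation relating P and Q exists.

YES

LTS(P): 3 reachable states
  p0 = b.(b.0 + 0 | 0 + (0 + 0 + b.0)) | —b→ p1
  p1 = b.0 + 0 | 0 + (0 + 0 + b.0) | —b→ p2
  p2 = 0 | (no moves)
LTS(Q): 3 reachable states
  q0 = b.(b.0 + 0 | 0 + (0 + 0 + b.0) + b.0) | —b→ q1
  q1 = b.0 + 0 | 0 + (0 + 0 + b.0) + b.0 | —b→ q2
  q2 = 0 | (no moves)
Partition-refinement fixed point:
  B0 = {p0, q0}
  B1 = {p1, q1}
  B2 = {p2, q2}
p0 ∈ B0, q0 ∈ B0 → same block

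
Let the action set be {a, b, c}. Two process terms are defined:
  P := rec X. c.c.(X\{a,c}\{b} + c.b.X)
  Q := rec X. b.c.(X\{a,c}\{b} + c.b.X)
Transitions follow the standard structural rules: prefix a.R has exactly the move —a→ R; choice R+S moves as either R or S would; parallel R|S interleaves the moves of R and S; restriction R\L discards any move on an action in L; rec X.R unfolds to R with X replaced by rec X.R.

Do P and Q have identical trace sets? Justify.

traces(P) ≠ traces(Q) — witness ⟨c⟩

LTS(P): 4 reachable states
  s0 = rec X. c.c.(X\{a,c}\{b} + c.b.X) :: =c=> s1
  s1 = c.((rec X. c.c.(X\{a,c}\{b} + c.b.X))\{a,c}\{b} + c.b.(rec X. c.c.(X\{a,c}\{b} + c.b.X))) :: =c=> s2
  s2 = (rec X. c.c.(X\{a,c}\{b} + c.b.X))\{a,c}\{b} + c.b.(rec X. c.c.(X\{a,c}\{b} + c.b.X)) :: =c=> s3
  s3 = b.(rec X. c.c.(X\{a,c}\{b} + c.b.X)) :: =b=> s0
LTS(Q): 4 reachable states
  t0 = rec X. b.c.(X\{a,c}\{b} + c.b.X) :: =b=> t1
  t1 = c.((rec X. b.c.(X\{a,c}\{b} + c.b.X))\{a,c}\{b} + c.b.(rec X. b.c.(X\{a,c}\{b} + c.b.X))) :: =c=> t2
  t2 = (rec X. b.c.(X\{a,c}\{b} + c.b.X))\{a,c}\{b} + c.b.(rec X. b.c.(X\{a,c}\{b} + c.b.X)) :: =c=> t3
  t3 = b.(rec X. b.c.(X\{a,c}\{b} + c.b.X)) :: =b=> t0
Trace ⟨c⟩ through P, begin at {s0}:
  step 1 (c): {s1}
  — P admits the full trace.
Trace ⟨c⟩ through Q, begin at {t0}:
  step 1 (c): ∅ (Q stuck)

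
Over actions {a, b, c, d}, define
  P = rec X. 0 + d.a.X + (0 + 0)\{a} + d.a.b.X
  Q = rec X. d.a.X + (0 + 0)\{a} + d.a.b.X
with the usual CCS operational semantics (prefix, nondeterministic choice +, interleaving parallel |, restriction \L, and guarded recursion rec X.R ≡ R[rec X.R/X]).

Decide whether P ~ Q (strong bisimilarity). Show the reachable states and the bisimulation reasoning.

P's transition system — 4 states:
  p0 = rec X. 0 + d.a.X + (0 + 0)\{a} + d.a.b.X → ··d··> p1, ··d··> p2
  p1 = a.(rec X. 0 + d.a.X + (0 + 0)\{a} + d.a.b.X) → ··a··> p0
  p2 = a.b.(rec X. 0 + d.a.X + (0 + 0)\{a} + d.a.b.X) → ··a··> p3
  p3 = b.(rec X. 0 + d.a.X + (0 + 0)\{a} + d.a.b.X) → ··b··> p0
Q's transition system — 4 states:
  q0 = rec X. d.a.X + (0 + 0)\{a} + d.a.b.X → ··d··> q1, ··d··> q2
  q1 = a.(rec X. d.a.X + (0 + 0)\{a} + d.a.b.X) → ··a··> q0
  q2 = a.b.(rec X. d.a.X + (0 + 0)\{a} + d.a.b.X) → ··a··> q3
  q3 = b.(rec X. d.a.X + (0 + 0)\{a} + d.a.b.X) → ··b··> q0
Bisimilarity quotient blocks:
  B0 = {p0, q0}
  B1 = {p2, q2}
  B2 = {p3, q3}
  B3 = {p1, q1}
p0 ∈ B0, q0 ∈ B0 → same block

P ~ Q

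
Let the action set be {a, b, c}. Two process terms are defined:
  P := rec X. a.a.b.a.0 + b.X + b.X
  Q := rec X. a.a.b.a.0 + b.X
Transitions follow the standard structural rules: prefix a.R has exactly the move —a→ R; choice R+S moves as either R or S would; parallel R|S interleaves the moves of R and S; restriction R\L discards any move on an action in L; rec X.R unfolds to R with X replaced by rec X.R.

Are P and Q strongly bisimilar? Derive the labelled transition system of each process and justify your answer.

P's transition system — 5 states:
  u0 = rec X. a.a.b.a.0 + b.X + b.X :: —a→ u1, —b→ u0
  u1 = a.b.a.0 :: —a→ u2
  u2 = b.a.0 :: —b→ u3
  u3 = a.0 :: —a→ u4
  u4 = 0 :: ·
Q's transition system — 5 states:
  v0 = rec X. a.a.b.a.0 + b.X :: —a→ v1, —b→ v0
  v1 = a.b.a.0 :: —a→ v2
  v2 = b.a.0 :: —b→ v3
  v3 = a.0 :: —a→ v4
  v4 = 0 :: ·
Coarsest stable partition (strong bisimilarity classes):
  B0 = {u0, v0}
  B1 = {u1, v1}
  B2 = {u2, v2}
  B3 = {u3, v3}
  B4 = {u4, v4}
u0 ∈ B0, v0 ∈ B0 → same block

P ~ Q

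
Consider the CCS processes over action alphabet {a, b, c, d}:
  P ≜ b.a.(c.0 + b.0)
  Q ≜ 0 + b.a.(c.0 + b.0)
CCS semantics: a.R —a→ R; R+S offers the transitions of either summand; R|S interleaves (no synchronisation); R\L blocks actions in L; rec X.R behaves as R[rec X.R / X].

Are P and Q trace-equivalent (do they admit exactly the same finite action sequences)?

traces(P) = traces(Q)

Reachable graph of P (4 states):
  s0 = b.a.(c.0 + b.0) → =b=> s1
  s1 = a.(c.0 + b.0) → =a=> s2
  s2 = c.0 + b.0 → =b=> s3, =c=> s3
  s3 = 0 → ·
Reachable graph of Q (4 states):
  t0 = 0 + b.a.(c.0 + b.0) → =b=> t1
  t1 = a.(c.0 + b.0) → =a=> t2
  t2 = c.0 + b.0 → =b=> t3, =c=> t3
  t3 = 0 → ·
Coarsest stable partition (strong bisimilarity classes):
  B0 = {s0, t0}
  B1 = {s1, t1}
  B2 = {s2, t2}
  B3 = {s3, t3}
s0 ∈ B0, t0 ∈ B0 → same block
Bisimilar ⇒ trace-equivalent.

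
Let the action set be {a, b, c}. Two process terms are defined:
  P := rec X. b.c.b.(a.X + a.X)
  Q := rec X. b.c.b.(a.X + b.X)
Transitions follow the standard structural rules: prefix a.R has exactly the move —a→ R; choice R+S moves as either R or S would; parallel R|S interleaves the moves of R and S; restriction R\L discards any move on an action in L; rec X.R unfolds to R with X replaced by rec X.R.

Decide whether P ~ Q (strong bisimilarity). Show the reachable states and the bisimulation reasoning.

NO

Reachable graph of P (4 states):
  u0 = rec X. b.c.b.(a.X + a.X) ⊢ ··b··> u1
  u1 = c.b.(a.(rec X. b.c.b.(a.X + a.X)) + a.(rec X. b.c.b.(a.X + a.X))) ⊢ ··c··> u2
  u2 = b.(a.(rec X. b.c.b.(a.X + a.X)) + a.(rec X. b.c.b.(a.X + a.X))) ⊢ ··b··> u3
  u3 = a.(rec X. b.c.b.(a.X + a.X)) + a.(rec X. b.c.b.(a.X + a.X)) ⊢ ··a··> u0
Reachable graph of Q (4 states):
  v0 = rec X. b.c.b.(a.X + b.X) ⊢ ··b··> v1
  v1 = c.b.(a.(rec X. b.c.b.(a.X + b.X)) + b.(rec X. b.c.b.(a.X + b.X))) ⊢ ··c··> v2
  v2 = b.(a.(rec X. b.c.b.(a.X + b.X)) + b.(rec X. b.c.b.(a.X + b.X))) ⊢ ··b··> v3
  v3 = a.(rec X. b.c.b.(a.X + b.X)) + b.(rec X. b.c.b.(a.X + b.X)) ⊢ ··a··> v0, ··b··> v0
Partition-refinement fixed point:
  B0 = {u0}
  B1 = {u1}
  B2 = {u2}
  B3 = {u3}
  B4 = {v0}
  B5 = {v1}
  B6 = {v2}
  B7 = {v3}
u0 ∈ B0, v0 ∈ B4 → different blocks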